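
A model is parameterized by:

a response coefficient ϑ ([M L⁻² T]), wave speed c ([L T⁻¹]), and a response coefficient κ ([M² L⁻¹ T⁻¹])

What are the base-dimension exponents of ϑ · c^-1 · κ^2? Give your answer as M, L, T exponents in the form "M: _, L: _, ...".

M: 5, L: -5, T: 0

Collect each base-dimension exponent across the product:
  M: (1) − (0) + 2·(2) = 5
  L: (-2) − (1) + 2·(-1) = -5
  T: (1) − (-1) + 2·(-1) = 0
So the dimensions are [M⁵ L⁻⁵].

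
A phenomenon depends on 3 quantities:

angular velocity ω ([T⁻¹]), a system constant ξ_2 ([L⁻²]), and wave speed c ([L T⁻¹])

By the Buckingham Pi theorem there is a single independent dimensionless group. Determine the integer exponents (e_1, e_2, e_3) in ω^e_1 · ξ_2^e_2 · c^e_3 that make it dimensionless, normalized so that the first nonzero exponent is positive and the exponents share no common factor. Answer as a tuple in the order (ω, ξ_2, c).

L: e_1·(0) + e_2·(-2) + e_3·(1) = 0
T: e_1·(-1) + e_2·(0) + e_3·(-1) = 0
Solving this homogeneous linear system for the smallest-integer solution (first nonzero entry positive) gives (2, -1, -2).

(2, -1, -2)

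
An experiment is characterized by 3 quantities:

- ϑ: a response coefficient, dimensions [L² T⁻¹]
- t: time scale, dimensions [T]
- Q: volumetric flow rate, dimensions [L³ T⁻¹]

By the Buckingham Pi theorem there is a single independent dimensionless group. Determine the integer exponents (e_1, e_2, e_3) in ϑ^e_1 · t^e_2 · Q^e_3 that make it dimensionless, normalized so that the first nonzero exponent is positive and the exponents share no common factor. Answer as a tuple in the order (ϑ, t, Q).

L: e_1·(2) + e_2·(0) + e_3·(3) = 0
T: e_1·(-1) + e_2·(1) + e_3·(-1) = 0
Solving this homogeneous linear system for the smallest-integer solution (first nonzero entry positive) gives (3, 1, -2).

(3, 1, -2)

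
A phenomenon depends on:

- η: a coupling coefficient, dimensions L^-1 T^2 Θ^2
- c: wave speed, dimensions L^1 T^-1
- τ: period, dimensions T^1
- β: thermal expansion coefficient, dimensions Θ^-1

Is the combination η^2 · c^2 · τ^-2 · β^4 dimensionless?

Sum the exponent of each base dimension across the product:
  M: 2·[η]_M + 2·[c]_M − 2·[τ]_M + 4·[β]_M = 2·(0) + 2·(0) − 2·(0) + 4·(0) = 0
  L: 2·[η]_L + 2·[c]_L − 2·[τ]_L + 4·[β]_L = 2·(-1) + 2·(1) − 2·(0) + 4·(0) = 0
  T: 2·[η]_T + 2·[c]_T − 2·[τ]_T + 4·[β]_T = 2·(2) + 2·(-1) − 2·(1) + 4·(0) = 0
  Θ: 2·[η]_Θ + 2·[c]_Θ − 2·[τ]_Θ + 4·[β]_Θ = 2·(2) + 2·(0) − 2·(0) + 4·(-1) = 0
All base exponents vanish — dimensionless.

yes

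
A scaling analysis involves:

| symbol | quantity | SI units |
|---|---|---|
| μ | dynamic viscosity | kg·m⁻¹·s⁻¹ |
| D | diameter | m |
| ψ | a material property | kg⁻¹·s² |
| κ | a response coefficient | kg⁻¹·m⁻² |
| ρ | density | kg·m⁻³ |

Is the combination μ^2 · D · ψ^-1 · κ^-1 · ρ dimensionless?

Sum the exponent of each base dimension across the product:
  M: 2·[μ]_M + [D]_M − [ψ]_M − [κ]_M + [ρ]_M = 2·(1) + (0) − (-1) − (-1) + (1) = 5
  L: 2·[μ]_L + [D]_L − [ψ]_L − [κ]_L + [ρ]_L = 2·(-1) + (1) − (0) − (-2) + (-3) = -2
  T: 2·[μ]_T + [D]_T − [ψ]_T − [κ]_T + [ρ]_T = 2·(-1) + (0) − (2) − (0) + (0) = -4
Net dimensions [M⁵ L⁻² T⁻⁴] ≠ [1] — not dimensionless.

no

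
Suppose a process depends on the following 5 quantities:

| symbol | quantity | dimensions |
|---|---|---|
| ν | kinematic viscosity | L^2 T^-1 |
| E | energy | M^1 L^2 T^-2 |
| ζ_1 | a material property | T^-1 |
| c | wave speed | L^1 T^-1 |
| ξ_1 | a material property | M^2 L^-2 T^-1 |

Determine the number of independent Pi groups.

There are 5 variables and 3 base dimensions (M, L, T).
The dimension matrix has rank 3.
Independent dimensionless groups: 5 − 3 = 2.

2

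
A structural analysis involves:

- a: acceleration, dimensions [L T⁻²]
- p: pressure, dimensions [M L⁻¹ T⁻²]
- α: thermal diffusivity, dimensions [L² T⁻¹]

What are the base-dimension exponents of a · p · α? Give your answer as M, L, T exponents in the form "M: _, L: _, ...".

M: 1, L: 2, T: -5

Collect each base-dimension exponent across the product:
  M: (0) + (1) + (0) = 1
  L: (1) + (-1) + (2) = 2
  T: (-2) + (-2) + (-1) = -5
So the dimensions are [M L² T⁻⁵].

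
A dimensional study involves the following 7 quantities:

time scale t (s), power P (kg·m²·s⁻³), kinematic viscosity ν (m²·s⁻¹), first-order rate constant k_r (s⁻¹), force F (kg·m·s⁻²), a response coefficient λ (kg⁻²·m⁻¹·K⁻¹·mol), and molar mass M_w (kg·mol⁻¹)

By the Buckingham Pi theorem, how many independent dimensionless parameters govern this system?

2

There are 7 variables and 5 base dimensions (M, L, T, Θ, N).
The dimension matrix has rank 5.
Independent dimensionless groups: 7 − 5 = 2.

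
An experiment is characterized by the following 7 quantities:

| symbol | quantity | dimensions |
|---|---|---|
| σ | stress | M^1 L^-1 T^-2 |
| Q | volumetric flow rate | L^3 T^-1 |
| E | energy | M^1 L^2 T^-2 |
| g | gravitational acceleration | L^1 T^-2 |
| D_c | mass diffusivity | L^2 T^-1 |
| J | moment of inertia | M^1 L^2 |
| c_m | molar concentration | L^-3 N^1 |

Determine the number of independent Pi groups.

There are 7 variables and 4 base dimensions (M, L, T, N).
The dimension matrix has rank 4.
Independent dimensionless groups: 7 − 4 = 3.

3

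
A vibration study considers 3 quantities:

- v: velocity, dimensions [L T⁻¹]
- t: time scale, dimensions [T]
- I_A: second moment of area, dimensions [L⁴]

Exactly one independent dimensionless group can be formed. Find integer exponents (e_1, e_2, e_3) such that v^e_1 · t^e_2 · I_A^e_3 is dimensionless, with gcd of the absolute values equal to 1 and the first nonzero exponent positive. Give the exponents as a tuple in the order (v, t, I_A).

L: e_1·(1) + e_2·(0) + e_3·(4) = 0
T: e_1·(-1) + e_2·(1) + e_3·(0) = 0
Solving this homogeneous linear system for the smallest-integer solution (first nonzero entry positive) gives (4, 4, -1).

(4, 4, -1)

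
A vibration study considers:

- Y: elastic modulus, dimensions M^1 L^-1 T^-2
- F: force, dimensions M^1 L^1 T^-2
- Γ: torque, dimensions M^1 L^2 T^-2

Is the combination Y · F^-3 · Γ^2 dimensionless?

Sum the exponent of each base dimension across the product:
  M: [Y]_M − 3·[F]_M + 2·[Γ]_M = (1) − 3·(1) + 2·(1) = 0
  L: [Y]_L − 3·[F]_L + 2·[Γ]_L = (-1) − 3·(1) + 2·(2) = 0
  T: [Y]_T − 3·[F]_T + 2·[Γ]_T = (-2) − 3·(-2) + 2·(-2) = 0
  Θ: [Y]_Θ − 3·[F]_Θ + 2·[Γ]_Θ = (0) − 3·(0) + 2·(0) = 0
All base exponents vanish — dimensionless.

yes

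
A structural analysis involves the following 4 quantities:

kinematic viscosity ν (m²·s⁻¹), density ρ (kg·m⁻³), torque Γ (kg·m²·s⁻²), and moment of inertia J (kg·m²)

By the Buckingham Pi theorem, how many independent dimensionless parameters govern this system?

1

There are 4 variables and 3 base dimensions (M, L, T).
The dimension matrix has rank 3.
Independent dimensionless groups: 4 − 3 = 1.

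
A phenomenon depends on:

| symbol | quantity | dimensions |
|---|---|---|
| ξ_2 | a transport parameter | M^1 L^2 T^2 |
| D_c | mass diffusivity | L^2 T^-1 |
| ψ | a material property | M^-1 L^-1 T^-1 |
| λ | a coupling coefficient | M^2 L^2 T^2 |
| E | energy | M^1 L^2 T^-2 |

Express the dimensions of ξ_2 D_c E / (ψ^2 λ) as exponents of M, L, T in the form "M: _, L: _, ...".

M: 2, L: 6, T: -1

Collect each base-dimension exponent across the product:
  M: (1) + (0) − 2·(-1) − (2) + (1) = 2
  L: (2) + (2) − 2·(-1) − (2) + (2) = 6
  T: (2) + (-1) − 2·(-1) − (2) + (-2) = -1
So the dimensions are [M² L⁶ T⁻¹].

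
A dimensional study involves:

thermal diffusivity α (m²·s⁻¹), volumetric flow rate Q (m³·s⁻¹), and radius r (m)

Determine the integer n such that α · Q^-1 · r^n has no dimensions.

Balance the L exponent: (1)·n from r, plus (2) − (3) = -1 from the rest, must sum to zero.
n − 1 = 0, so n = 1.

1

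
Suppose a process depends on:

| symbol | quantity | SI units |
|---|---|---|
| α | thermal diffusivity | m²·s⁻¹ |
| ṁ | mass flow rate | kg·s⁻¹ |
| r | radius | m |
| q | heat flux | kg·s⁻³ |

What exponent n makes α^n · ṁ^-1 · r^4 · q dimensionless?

Balance the L exponent: (2)·n from α, plus −(0) + 4·(1) + (0) = 4 from the rest, must sum to zero.
2n + 4 = 0, so n = -2.

-2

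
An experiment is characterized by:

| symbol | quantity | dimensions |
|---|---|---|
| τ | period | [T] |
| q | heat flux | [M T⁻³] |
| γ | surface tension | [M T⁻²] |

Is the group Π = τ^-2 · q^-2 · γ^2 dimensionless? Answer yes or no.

Sum the exponent of each base dimension across the product:
  M: −2·[τ]_M − 2·[q]_M + 2·[γ]_M = −2·(0) − 2·(1) + 2·(1) = 0
  L: −2·[τ]_L − 2·[q]_L + 2·[γ]_L = −2·(0) − 2·(0) + 2·(0) = 0
  T: −2·[τ]_T − 2·[q]_T + 2·[γ]_T = −2·(1) − 2·(-3) + 2·(-2) = 0
All base exponents vanish — dimensionless.

yes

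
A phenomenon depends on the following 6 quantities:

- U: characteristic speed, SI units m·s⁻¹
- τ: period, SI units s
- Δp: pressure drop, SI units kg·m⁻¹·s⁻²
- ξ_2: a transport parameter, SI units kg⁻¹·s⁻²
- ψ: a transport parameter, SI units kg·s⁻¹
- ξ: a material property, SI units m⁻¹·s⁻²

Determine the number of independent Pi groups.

There are 6 variables and 3 base dimensions (M, L, T).
The dimension matrix has rank 3.
Independent dimensionless groups: 6 − 3 = 3.

3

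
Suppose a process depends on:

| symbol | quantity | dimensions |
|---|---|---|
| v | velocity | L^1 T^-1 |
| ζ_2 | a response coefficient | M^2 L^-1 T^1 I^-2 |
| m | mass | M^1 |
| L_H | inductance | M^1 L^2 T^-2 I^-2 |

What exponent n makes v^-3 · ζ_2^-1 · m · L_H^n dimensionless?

1

Balance the M exponent: (1)·n from L_H, plus −3·(0) − (2) + (1) = -1 from the rest, must sum to zero.
n − 1 = 0, so n = 1.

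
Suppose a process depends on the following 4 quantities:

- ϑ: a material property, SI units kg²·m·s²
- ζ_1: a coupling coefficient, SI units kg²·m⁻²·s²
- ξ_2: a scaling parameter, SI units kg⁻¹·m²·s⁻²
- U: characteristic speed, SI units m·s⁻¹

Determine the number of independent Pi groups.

There are 4 variables and 3 base dimensions (M, L, T).
The dimension matrix has rank 3.
Independent dimensionless groups: 4 − 3 = 1.

1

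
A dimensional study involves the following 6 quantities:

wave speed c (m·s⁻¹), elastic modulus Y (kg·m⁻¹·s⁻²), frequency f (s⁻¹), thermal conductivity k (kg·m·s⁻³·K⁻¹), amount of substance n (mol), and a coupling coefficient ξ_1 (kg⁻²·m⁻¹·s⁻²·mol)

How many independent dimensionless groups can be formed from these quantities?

1

There are 6 variables and 5 base dimensions (M, L, T, Θ, N).
The dimension matrix has rank 5.
Independent dimensionless groups: 6 − 5 = 1.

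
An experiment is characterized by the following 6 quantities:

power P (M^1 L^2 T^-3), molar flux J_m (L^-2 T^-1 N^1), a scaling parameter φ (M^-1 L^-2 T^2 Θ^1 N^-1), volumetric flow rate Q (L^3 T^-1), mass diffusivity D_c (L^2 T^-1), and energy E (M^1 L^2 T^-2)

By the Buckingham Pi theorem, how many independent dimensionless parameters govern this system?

1

There are 6 variables and 5 base dimensions (M, L, T, Θ, N).
The dimension matrix has rank 5.
Independent dimensionless groups: 6 − 5 = 1.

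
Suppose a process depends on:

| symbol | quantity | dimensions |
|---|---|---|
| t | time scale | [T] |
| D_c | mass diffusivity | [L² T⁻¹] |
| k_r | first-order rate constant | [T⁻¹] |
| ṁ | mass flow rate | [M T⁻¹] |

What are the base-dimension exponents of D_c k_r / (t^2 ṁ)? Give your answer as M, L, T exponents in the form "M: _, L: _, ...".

M: -1, L: 2, T: -3

Collect each base-dimension exponent across the product:
  M: −2·(0) + (0) + (0) − (1) = -1
  L: −2·(0) + (2) + (0) − (0) = 2
  T: −2·(1) + (-1) + (-1) − (-1) = -3
So the dimensions are [M⁻¹ L² T⁻³].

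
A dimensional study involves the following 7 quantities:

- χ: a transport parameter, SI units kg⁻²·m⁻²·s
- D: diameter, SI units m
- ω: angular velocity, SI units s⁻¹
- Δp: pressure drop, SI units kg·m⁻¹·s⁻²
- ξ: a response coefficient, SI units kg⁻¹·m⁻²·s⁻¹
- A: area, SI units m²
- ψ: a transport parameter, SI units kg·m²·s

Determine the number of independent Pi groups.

There are 7 variables and 3 base dimensions (M, L, T).
The dimension matrix has rank 3.
Independent dimensionless groups: 7 − 3 = 4.

4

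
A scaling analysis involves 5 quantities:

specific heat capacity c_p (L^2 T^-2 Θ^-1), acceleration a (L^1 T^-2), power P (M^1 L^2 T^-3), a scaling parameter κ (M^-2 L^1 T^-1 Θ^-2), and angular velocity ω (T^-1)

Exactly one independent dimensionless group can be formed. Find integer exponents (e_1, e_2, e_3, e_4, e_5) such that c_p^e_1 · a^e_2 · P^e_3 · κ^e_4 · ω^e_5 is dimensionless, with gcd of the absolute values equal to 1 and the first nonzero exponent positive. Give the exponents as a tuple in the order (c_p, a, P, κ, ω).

(2, 1, -2, -1, 1)

M: e_1·(0) + e_2·(0) + e_3·(1) + e_4·(-2) + e_5·(0) = 0
L: e_1·(2) + e_2·(1) + e_3·(2) + e_4·(1) + e_5·(0) = 0
T: e_1·(-2) + e_2·(-2) + e_3·(-3) + e_4·(-1) + e_5·(-1) = 0
Θ: e_1·(-1) + e_2·(0) + e_3·(0) + e_4·(-2) + e_5·(0) = 0
Solving this homogeneous linear system for the smallest-integer solution (first nonzero entry positive) gives (2, 1, -2, -1, 1).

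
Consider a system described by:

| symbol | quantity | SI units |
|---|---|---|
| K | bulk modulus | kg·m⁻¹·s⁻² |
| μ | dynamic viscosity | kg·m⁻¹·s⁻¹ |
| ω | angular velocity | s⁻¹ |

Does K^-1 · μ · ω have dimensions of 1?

yes

Sum the exponent of each base dimension across the product:
  M: −[K]_M + [μ]_M + [ω]_M = −(1) + (1) + (0) = 0
  L: −[K]_L + [μ]_L + [ω]_L = −(-1) + (-1) + (0) = 0
  T: −[K]_T + [μ]_T + [ω]_T = −(-2) + (-1) + (-1) = 0
  I: −[K]_I + [μ]_I + [ω]_I = −(0) + (0) + (0) = 0
All base exponents vanish — dimensionless.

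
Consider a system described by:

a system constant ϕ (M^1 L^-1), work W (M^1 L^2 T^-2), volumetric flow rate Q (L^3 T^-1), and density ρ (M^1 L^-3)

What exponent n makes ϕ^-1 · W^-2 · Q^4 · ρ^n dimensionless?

Balance the M exponent: (1)·n from ρ, plus −(1) − 2·(1) + 4·(0) = -3 from the rest, must sum to zero.
n − 3 = 0, so n = 3.

3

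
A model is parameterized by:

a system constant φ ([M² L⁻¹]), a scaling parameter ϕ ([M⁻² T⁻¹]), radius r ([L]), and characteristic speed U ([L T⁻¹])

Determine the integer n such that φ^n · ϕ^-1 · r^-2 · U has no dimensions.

-1

Balance the M exponent: (2)·n from φ, plus −(-2) − 2·(0) + (0) = 2 from the rest, must sum to zero.
2n + 2 = 0, so n = -1.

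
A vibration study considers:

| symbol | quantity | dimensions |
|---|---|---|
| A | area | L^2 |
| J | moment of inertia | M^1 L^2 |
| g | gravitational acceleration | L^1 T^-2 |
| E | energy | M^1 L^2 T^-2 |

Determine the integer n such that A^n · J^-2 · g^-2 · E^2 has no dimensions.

Balance the L exponent: (2)·n from A, plus −2·(2) − 2·(1) + 2·(2) = -2 from the rest, must sum to zero.
2n − 2 = 0, so n = 1.

1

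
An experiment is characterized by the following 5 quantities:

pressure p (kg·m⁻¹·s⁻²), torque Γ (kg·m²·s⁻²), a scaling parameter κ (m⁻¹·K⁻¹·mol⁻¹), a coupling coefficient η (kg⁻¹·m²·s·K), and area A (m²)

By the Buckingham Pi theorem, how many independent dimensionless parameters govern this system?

There are 5 variables and 5 base dimensions (M, L, T, Θ, N).
The dimension matrix has rank 4 (less than 5: the dimension vectors are linearly dependent).
Independent dimensionless groups: 5 − 4 = 1.

1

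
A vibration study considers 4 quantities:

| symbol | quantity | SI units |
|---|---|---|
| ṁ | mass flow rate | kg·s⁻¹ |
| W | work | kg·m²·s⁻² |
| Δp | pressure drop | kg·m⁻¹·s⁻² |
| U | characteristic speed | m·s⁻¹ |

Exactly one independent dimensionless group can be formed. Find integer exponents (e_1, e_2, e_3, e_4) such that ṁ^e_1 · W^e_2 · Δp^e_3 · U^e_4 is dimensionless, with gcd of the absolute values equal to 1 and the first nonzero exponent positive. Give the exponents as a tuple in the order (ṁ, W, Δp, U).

M: e_1·(1) + e_2·(1) + e_3·(1) + e_4·(0) = 0
L: e_1·(0) + e_2·(2) + e_3·(-1) + e_4·(1) = 0
T: e_1·(-1) + e_2·(-2) + e_3·(-2) + e_4·(-1) = 0
Solving this homogeneous linear system for the smallest-integer solution (first nonzero entry positive) gives (3, -2, -1, 3).

(3, -2, -1, 3)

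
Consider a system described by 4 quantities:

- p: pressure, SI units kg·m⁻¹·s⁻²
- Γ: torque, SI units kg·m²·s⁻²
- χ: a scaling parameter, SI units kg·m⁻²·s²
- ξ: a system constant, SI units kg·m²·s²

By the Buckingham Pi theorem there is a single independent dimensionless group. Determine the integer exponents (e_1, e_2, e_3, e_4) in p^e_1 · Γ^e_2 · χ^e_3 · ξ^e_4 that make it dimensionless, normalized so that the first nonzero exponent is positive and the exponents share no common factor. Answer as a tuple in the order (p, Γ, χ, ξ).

M: e_1·(1) + e_2·(1) + e_3·(1) + e_4·(1) = 0
L: e_1·(-1) + e_2·(2) + e_3·(-2) + e_4·(2) = 0
T: e_1·(-2) + e_2·(-2) + e_3·(2) + e_4·(2) = 0
Solving this homogeneous linear system for the smallest-integer solution (first nonzero entry positive) gives (4, -4, -3, 3).

(4, -4, -3, 3)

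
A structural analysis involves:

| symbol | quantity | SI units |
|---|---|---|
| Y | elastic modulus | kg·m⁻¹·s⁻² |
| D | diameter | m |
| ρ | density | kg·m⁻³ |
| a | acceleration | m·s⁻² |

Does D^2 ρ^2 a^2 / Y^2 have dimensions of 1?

Sum the exponent of each base dimension across the product:
  M: −2·[Y]_M + 2·[D]_M + 2·[ρ]_M + 2·[a]_M = −2·(1) + 2·(0) + 2·(1) + 2·(0) = 0
  L: −2·[Y]_L + 2·[D]_L + 2·[ρ]_L + 2·[a]_L = −2·(-1) + 2·(1) + 2·(-3) + 2·(1) = 0
  T: −2·[Y]_T + 2·[D]_T + 2·[ρ]_T + 2·[a]_T = −2·(-2) + 2·(0) + 2·(0) + 2·(-2) = 0
All base exponents vanish — dimensionless.

yes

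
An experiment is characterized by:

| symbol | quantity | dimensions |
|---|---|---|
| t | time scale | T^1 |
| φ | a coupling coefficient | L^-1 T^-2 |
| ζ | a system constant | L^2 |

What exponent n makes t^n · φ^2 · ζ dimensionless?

4

Balance the T exponent: (1)·n from t, plus 2·(-2) + (0) = -4 from the rest, must sum to zero.
n − 4 = 0, so n = 4.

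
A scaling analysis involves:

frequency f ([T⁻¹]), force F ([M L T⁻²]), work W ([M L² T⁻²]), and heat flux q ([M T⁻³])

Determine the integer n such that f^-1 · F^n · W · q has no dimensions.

Balance the M exponent: (1)·n from F, plus −(0) + (1) + (1) = 2 from the rest, must sum to zero.
n + 2 = 0, so n = -2.

-2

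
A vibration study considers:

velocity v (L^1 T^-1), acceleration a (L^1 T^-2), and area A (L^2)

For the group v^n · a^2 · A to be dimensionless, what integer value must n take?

-4

Balance the L exponent: (1)·n from v, plus 2·(1) + (2) = 4 from the rest, must sum to zero.
n + 4 = 0, so n = -4.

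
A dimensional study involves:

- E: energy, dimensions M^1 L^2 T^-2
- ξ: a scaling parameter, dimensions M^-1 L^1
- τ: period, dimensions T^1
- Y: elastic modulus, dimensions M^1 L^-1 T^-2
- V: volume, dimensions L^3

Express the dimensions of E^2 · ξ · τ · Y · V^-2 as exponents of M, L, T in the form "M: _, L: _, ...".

Collect each base-dimension exponent across the product:
  M: 2·(1) + (-1) + (0) + (1) − 2·(0) = 2
  L: 2·(2) + (1) + (0) + (-1) − 2·(3) = -2
  T: 2·(-2) + (0) + (1) + (-2) − 2·(0) = -5
So the dimensions are [M² L⁻² T⁻⁵].

M: 2, L: -2, T: -5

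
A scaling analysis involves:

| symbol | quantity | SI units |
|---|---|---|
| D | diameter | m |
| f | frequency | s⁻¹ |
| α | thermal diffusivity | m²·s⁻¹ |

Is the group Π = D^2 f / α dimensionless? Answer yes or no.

Sum the exponent of each base dimension across the product:
  L: 2·[D]_L + [f]_L − [α]_L = 2·(1) + (0) − (2) = 0
  T: 2·[D]_T + [f]_T − [α]_T = 2·(0) + (-1) − (-1) = 0
All base exponents vanish — dimensionless.

yes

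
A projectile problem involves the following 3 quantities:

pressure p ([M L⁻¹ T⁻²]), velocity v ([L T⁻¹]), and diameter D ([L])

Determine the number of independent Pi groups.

0

There are 3 variables and 3 base dimensions (M, L, T).
The dimension matrix has rank 3.
Independent dimensionless groups: 3 − 3 = 0.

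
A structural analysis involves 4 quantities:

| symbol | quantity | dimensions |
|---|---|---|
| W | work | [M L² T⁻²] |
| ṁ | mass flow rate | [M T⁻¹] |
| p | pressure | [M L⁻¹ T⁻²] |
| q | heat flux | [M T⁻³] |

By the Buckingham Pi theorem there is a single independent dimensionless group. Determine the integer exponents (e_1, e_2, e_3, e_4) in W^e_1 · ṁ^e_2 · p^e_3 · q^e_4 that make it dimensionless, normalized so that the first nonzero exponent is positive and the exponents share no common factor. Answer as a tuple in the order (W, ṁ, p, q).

M: e_1·(1) + e_2·(1) + e_3·(1) + e_4·(1) = 0
L: e_1·(2) + e_2·(0) + e_3·(-1) + e_4·(0) = 0
T: e_1·(-2) + e_2·(-1) + e_3·(-2) + e_4·(-3) = 0
Solving this homogeneous linear system for the smallest-integer solution (first nonzero entry positive) gives (2, -3, 4, -3).

(2, -3, 4, -3)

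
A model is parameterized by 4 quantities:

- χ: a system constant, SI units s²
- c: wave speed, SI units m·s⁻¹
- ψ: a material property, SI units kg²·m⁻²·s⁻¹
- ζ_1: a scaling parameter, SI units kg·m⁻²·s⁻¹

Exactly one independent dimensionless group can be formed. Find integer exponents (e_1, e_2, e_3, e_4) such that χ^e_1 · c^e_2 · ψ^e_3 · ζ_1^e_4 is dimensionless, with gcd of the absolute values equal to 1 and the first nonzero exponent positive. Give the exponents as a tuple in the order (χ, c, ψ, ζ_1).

(3, 4, -2, 4)

M: e_1·(0) + e_2·(0) + e_3·(2) + e_4·(1) = 0
L: e_1·(0) + e_2·(1) + e_3·(-2) + e_4·(-2) = 0
T: e_1·(2) + e_2·(-1) + e_3·(-1) + e_4·(-1) = 0
Solving this homogeneous linear system for the smallest-integer solution (first nonzero entry positive) gives (3, 4, -2, 4).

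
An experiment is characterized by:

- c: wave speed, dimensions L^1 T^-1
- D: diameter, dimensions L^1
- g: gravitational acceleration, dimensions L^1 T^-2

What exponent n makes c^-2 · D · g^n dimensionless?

Balance the L exponent: (1)·n from g, plus −2·(1) + (1) = -1 from the rest, must sum to zero.
n − 1 = 0, so n = 1.

1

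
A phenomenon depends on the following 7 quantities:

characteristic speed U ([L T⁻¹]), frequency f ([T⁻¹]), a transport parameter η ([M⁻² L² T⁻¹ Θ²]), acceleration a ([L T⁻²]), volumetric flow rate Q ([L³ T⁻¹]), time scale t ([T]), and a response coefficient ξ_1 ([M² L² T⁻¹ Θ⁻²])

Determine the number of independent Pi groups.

There are 7 variables and 4 base dimensions (M, L, T, Θ).
The dimension matrix has rank 3 (less than 4: the dimension vectors are linearly dependent).
Independent dimensionless groups: 7 − 3 = 4.

4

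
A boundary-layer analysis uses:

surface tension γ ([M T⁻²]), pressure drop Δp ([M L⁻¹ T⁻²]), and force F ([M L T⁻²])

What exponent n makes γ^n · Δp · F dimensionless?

-2

Balance the M exponent: (1)·n from γ, plus (1) + (1) = 2 from the rest, must sum to zero.
n + 2 = 0, so n = -2.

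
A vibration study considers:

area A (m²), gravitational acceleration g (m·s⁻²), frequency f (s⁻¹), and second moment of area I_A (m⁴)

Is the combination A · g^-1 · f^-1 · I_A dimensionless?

no

Sum the exponent of each base dimension across the product:
  L: [A]_L − [g]_L − [f]_L + [I_A]_L = (2) − (1) − (0) + (4) = 5
  T: [A]_T − [g]_T − [f]_T + [I_A]_T = (0) − (-2) − (-1) + (0) = 3
Net dimensions [L⁵ T³] ≠ [1] — not dimensionless.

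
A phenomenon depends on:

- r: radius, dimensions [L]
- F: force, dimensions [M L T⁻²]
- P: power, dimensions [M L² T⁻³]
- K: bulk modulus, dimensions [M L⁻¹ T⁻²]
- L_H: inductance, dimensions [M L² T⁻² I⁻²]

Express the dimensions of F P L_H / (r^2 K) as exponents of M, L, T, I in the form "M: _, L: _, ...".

M: 2, L: 4, T: -5, I: -2

Collect each base-dimension exponent across the product:
  M: −2·(0) + (1) + (1) − (1) + (1) = 2
  L: −2·(1) + (1) + (2) − (-1) + (2) = 4
  T: −2·(0) + (-2) + (-3) − (-2) + (-2) = -5
  I: −2·(0) + (0) + (0) − (0) + (-2) = -2
So the dimensions are [M² L⁴ T⁻⁵ I⁻²].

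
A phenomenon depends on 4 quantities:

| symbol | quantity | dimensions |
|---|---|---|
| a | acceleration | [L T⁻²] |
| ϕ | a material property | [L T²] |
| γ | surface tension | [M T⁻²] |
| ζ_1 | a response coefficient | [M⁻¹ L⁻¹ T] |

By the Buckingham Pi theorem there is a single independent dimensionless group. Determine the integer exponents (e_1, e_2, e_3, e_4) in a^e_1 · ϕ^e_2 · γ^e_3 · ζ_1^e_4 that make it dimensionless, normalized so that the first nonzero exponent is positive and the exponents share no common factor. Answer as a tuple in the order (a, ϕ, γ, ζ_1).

(1, 3, 4, 4)

M: e_1·(0) + e_2·(0) + e_3·(1) + e_4·(-1) = 0
L: e_1·(1) + e_2·(1) + e_3·(0) + e_4·(-1) = 0
T: e_1·(-2) + e_2·(2) + e_3·(-2) + e_4·(1) = 0
Solving this homogeneous linear system for the smallest-integer solution (first nonzero entry positive) gives (1, 3, 4, 4).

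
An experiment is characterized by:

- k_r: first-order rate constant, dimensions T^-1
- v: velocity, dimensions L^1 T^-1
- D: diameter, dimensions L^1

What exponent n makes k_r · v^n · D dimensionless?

Balance the L exponent: (1)·n from v, plus (0) + (1) = 1 from the rest, must sum to zero.
n + 1 = 0, so n = -1.

-1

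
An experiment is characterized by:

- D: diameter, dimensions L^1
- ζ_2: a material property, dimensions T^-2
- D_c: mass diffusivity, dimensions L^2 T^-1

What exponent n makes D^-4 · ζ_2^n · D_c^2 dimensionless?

Balance the T exponent: (-2)·n from ζ_2, plus −4·(0) + 2·(-1) = -2 from the rest, must sum to zero.
-2n − 2 = 0, so n = -1.

-1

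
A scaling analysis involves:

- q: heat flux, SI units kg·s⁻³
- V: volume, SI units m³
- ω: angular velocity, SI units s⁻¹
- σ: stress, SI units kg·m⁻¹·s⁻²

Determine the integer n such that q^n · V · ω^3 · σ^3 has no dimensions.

-3

Balance the M exponent: (1)·n from q, plus (0) + 3·(0) + 3·(1) = 3 from the rest, must sum to zero.
n + 3 = 0, so n = -3.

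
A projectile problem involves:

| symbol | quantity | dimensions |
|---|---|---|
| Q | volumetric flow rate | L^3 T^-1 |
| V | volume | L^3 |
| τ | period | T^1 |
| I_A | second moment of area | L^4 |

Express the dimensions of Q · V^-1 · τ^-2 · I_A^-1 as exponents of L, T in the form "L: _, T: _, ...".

L: -4, T: -3

Collect each base-dimension exponent across the product:
  L: (3) − (3) − 2·(0) − (4) = -4
  T: (-1) − (0) − 2·(1) − (0) = -3
So the dimensions are [L⁻⁴ T⁻³].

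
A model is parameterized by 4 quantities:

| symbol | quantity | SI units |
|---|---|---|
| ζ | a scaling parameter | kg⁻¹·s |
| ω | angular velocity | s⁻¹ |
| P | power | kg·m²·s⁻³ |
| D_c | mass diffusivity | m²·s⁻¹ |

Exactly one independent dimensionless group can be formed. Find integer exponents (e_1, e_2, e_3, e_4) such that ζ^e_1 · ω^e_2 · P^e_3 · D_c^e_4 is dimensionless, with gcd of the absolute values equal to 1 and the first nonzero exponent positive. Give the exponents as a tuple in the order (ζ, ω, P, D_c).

(1, -1, 1, -1)

M: e_1·(-1) + e_2·(0) + e_3·(1) + e_4·(0) = 0
L: e_1·(0) + e_2·(0) + e_3·(2) + e_4·(2) = 0
T: e_1·(1) + e_2·(-1) + e_3·(-3) + e_4·(-1) = 0
Solving this homogeneous linear system for the smallest-integer solution (first nonzero entry positive) gives (1, -1, 1, -1).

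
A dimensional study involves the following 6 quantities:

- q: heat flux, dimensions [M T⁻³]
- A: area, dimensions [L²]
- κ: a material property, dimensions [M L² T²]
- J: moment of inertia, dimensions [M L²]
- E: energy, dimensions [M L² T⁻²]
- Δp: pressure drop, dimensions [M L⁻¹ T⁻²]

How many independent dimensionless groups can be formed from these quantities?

3

There are 6 variables and 3 base dimensions (M, L, T).
The dimension matrix has rank 3.
Independent dimensionless groups: 6 − 3 = 3.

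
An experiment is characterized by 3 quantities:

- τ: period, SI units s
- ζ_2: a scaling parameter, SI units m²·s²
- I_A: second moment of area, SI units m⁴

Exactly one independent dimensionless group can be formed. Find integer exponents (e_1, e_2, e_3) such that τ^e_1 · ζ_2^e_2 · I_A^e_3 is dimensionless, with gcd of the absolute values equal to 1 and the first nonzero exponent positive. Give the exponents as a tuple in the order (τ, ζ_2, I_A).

L: e_1·(0) + e_2·(2) + e_3·(4) = 0
T: e_1·(1) + e_2·(2) + e_3·(0) = 0
Solving this homogeneous linear system for the smallest-integer solution (first nonzero entry positive) gives (4, -2, 1).

(4, -2, 1)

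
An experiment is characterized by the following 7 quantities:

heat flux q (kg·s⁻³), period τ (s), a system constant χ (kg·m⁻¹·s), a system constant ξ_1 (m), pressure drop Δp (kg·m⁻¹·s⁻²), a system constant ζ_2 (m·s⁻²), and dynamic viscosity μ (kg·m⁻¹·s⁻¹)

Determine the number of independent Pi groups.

There are 7 variables and 3 base dimensions (M, L, T).
The dimension matrix has rank 3.
Independent dimensionless groups: 7 − 3 = 4.

4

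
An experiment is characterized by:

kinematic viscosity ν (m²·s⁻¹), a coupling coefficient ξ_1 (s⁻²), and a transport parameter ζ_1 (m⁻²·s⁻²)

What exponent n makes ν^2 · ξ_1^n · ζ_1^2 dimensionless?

Balance the T exponent: (-2)·n from ξ_1, plus 2·(-1) + 2·(-2) = -6 from the rest, must sum to zero.
-2n − 6 = 0, so n = -3.

-3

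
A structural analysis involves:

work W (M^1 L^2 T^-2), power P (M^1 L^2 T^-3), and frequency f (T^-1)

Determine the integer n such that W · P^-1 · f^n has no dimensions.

1

Balance the T exponent: (-1)·n from f, plus (-2) − (-3) = 1 from the rest, must sum to zero.
−n + 1 = 0, so n = 1.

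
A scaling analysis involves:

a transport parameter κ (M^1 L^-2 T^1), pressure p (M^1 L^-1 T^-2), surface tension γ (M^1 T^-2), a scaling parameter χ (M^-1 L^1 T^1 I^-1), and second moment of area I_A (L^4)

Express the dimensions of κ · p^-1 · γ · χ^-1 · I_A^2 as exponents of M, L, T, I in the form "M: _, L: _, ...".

M: 2, L: 6, T: 0, I: 1

Collect each base-dimension exponent across the product:
  M: (1) − (1) + (1) − (-1) + 2·(0) = 2
  L: (-2) − (-1) + (0) − (1) + 2·(4) = 6
  T: (1) − (-2) + (-2) − (1) + 2·(0) = 0
  I: (0) − (0) + (0) − (-1) + 2·(0) = 1
So the dimensions are [M² L⁶ I].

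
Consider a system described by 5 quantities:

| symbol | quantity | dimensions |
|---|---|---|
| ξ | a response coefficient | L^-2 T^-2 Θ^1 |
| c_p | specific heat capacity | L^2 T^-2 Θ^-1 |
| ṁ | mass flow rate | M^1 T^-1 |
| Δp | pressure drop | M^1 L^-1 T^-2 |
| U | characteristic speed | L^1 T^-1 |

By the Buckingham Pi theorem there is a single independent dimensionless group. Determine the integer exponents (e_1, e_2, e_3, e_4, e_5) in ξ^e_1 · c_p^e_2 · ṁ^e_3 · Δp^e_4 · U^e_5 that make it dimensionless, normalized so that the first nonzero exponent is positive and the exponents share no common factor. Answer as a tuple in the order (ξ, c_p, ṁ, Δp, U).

M: e_1·(0) + e_2·(0) + e_3·(1) + e_4·(1) + e_5·(0) = 0
L: e_1·(-2) + e_2·(2) + e_3·(0) + e_4·(-1) + e_5·(1) = 0
T: e_1·(-2) + e_2·(-2) + e_3·(-1) + e_4·(-2) + e_5·(-1) = 0
Θ: e_1·(1) + e_2·(-1) + e_3·(0) + e_4·(0) + e_5·(0) = 0
Solving this homogeneous linear system for the smallest-integer solution (first nonzero entry positive) gives (1, 1, 2, -2, -2).

(1, 1, 2, -2, -2)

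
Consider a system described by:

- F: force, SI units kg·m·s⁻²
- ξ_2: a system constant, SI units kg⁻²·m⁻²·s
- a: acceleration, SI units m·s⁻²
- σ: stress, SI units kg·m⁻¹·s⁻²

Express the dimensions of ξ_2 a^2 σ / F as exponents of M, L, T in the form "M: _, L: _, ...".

Collect each base-dimension exponent across the product:
  M: −(1) + (-2) + 2·(0) + (1) = -2
  L: −(1) + (-2) + 2·(1) + (-1) = -2
  T: −(-2) + (1) + 2·(-2) + (-2) = -3
So the dimensions are [M⁻² L⁻² T⁻³].

M: -2, L: -2, T: -3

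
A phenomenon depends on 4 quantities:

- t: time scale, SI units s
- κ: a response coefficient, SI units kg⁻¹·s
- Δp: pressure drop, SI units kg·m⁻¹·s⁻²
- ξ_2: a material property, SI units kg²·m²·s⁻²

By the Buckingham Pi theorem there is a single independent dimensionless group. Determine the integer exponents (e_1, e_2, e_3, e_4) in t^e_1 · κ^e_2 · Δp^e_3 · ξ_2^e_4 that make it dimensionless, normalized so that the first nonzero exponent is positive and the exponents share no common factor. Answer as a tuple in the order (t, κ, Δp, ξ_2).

(2, 4, 2, 1)

M: e_1·(0) + e_2·(-1) + e_3·(1) + e_4·(2) = 0
L: e_1·(0) + e_2·(0) + e_3·(-1) + e_4·(2) = 0
T: e_1·(1) + e_2·(1) + e_3·(-2) + e_4·(-2) = 0
Solving this homogeneous linear system for the smallest-integer solution (first nonzero entry positive) gives (2, 4, 2, 1).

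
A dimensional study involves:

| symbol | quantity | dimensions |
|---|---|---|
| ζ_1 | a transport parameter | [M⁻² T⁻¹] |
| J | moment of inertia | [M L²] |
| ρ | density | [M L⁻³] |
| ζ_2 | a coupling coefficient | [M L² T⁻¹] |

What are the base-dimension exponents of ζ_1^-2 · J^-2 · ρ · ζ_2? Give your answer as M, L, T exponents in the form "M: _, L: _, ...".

Collect each base-dimension exponent across the product:
  M: −2·(-2) − 2·(1) + (1) + (1) = 4
  L: −2·(0) − 2·(2) + (-3) + (2) = -5
  T: −2·(-1) − 2·(0) + (0) + (-1) = 1
So the dimensions are [M⁴ L⁻⁵ T].

M: 4, L: -5, T: 1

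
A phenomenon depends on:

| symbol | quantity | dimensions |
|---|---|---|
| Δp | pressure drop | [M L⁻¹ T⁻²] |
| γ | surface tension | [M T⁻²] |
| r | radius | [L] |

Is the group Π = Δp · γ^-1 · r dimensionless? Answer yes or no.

yes

Sum the exponent of each base dimension across the product:
  M: [Δp]_M − [γ]_M + [r]_M = (1) − (1) + (0) = 0
  L: [Δp]_L − [γ]_L + [r]_L = (-1) − (0) + (1) = 0
  T: [Δp]_T − [γ]_T + [r]_T = (-2) − (-2) + (0) = 0
All base exponents vanish — dimensionless.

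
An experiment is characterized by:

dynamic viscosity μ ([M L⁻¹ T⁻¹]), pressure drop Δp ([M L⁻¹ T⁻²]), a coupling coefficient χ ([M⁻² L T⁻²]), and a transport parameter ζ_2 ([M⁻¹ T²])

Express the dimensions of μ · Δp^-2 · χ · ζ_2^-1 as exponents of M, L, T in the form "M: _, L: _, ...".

M: -2, L: 2, T: -1

Collect each base-dimension exponent across the product:
  M: (1) − 2·(1) + (-2) − (-1) = -2
  L: (-1) − 2·(-1) + (1) − (0) = 2
  T: (-1) − 2·(-2) + (-2) − (2) = -1
So the dimensions are [M⁻² L² T⁻¹].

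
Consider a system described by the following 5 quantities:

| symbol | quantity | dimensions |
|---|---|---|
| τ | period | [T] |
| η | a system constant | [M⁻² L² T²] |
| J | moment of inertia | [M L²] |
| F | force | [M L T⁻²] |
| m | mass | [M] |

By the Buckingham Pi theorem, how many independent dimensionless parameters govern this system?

There are 5 variables and 3 base dimensions (M, L, T).
The dimension matrix has rank 3.
Independent dimensionless groups: 5 − 3 = 2.

2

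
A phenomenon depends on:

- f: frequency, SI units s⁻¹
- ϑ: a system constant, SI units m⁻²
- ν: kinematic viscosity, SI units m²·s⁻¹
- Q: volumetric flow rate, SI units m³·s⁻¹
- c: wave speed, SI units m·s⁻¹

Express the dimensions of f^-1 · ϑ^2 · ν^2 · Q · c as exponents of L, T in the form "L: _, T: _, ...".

Collect each base-dimension exponent across the product:
  L: −(0) + 2·(-2) + 2·(2) + (3) + (1) = 4
  T: −(-1) + 2·(0) + 2·(-1) + (-1) + (-1) = -3
So the dimensions are [L⁴ T⁻³].

L: 4, T: -3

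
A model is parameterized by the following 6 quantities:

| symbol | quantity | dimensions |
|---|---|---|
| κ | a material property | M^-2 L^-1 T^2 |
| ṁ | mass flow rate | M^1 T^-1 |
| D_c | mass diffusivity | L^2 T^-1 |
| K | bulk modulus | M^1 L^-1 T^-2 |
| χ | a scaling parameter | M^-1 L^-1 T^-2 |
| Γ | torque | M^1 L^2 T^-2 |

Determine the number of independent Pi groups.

3

There are 6 variables and 3 base dimensions (M, L, T).
The dimension matrix has rank 3.
Independent dimensionless groups: 6 − 3 = 3.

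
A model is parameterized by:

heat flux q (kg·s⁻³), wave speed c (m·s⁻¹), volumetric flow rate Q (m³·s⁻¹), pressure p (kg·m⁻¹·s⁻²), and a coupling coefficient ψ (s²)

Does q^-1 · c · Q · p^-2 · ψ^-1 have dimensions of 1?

no

Sum the exponent of each base dimension across the product:
  M: −[q]_M + [c]_M + [Q]_M − 2·[p]_M − [ψ]_M = −(1) + (0) + (0) − 2·(1) − (0) = -3
  L: −[q]_L + [c]_L + [Q]_L − 2·[p]_L − [ψ]_L = −(0) + (1) + (3) − 2·(-1) − (0) = 6
  T: −[q]_T + [c]_T + [Q]_T − 2·[p]_T − [ψ]_T = −(-3) + (-1) + (-1) − 2·(-2) − (2) = 3
Net dimensions [M⁻³ L⁶ T³] ≠ [1] — not dimensionless.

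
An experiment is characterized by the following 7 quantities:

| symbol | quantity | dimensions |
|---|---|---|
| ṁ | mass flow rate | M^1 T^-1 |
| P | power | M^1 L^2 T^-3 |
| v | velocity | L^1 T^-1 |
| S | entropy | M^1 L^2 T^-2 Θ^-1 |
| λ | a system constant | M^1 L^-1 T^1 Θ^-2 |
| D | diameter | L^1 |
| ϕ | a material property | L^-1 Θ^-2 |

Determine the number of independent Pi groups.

3

There are 7 variables and 4 base dimensions (M, L, T, Θ).
The dimension matrix has rank 4.
Independent dimensionless groups: 7 − 4 = 3.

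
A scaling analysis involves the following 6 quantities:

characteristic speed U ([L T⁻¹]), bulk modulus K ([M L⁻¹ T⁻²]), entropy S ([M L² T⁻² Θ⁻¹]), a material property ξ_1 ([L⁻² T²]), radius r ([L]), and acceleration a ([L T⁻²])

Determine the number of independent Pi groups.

2

There are 6 variables and 4 base dimensions (M, L, T, Θ).
The dimension matrix has rank 4.
Independent dimensionless groups: 6 − 4 = 2.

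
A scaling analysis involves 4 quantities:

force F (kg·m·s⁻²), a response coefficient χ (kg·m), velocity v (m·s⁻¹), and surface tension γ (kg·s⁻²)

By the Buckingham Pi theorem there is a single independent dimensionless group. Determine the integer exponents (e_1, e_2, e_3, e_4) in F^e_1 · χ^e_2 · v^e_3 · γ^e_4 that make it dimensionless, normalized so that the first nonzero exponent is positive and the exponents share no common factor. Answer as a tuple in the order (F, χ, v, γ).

M: e_1·(1) + e_2·(1) + e_3·(0) + e_4·(1) = 0
L: e_1·(1) + e_2·(1) + e_3·(1) + e_4·(0) = 0
T: e_1·(-2) + e_2·(0) + e_3·(-1) + e_4·(-2) = 0
Solving this homogeneous linear system for the smallest-integer solution (first nonzero entry positive) gives (3, -1, -2, -2).

(3, -1, -2, -2)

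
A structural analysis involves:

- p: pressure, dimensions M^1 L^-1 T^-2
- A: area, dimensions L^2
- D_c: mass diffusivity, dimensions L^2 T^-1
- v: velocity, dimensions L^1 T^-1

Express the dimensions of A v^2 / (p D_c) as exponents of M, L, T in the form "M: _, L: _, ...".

M: -1, L: 3, T: 1

Collect each base-dimension exponent across the product:
  M: −(1) + (0) − (0) + 2·(0) = -1
  L: −(-1) + (2) − (2) + 2·(1) = 3
  T: −(-2) + (0) − (-1) + 2·(-1) = 1
So the dimensions are [M⁻¹ L³ T].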